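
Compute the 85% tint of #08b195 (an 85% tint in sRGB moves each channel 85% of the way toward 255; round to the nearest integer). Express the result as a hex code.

#daf3ef

#08b195 is rgb(8, 177, 149).
Lerp each channel 85% toward 255:
  R: 8 + 0.85×(255−8) = 8 + 209.95 = 217.95 → 218
  G: 177 + 0.85×(255−177) = 177 + 66.3 = 243.3 → 243
  B: 149 + 90.1 = 239.1 → 239
rgb(218, 243, 239) = #daf3ef.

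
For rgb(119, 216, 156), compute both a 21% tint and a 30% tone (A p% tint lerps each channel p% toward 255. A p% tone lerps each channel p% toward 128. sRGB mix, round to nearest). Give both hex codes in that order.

21% tint:
  R: 119 + 28.56 = 147.56 → 148
  G: 216 + 0.21×(255−216) = 216 + 8.19 = 224.19 → 224
  B: 156 + 0.21×(255−156) = 156 + 20.79 = 176.79 → 177
  → #94E0B1
30% tone:
  R: 119 + 2.7 = 121.7 → 122
  G: 216 + 0.3×(128−216) = 216 − 26.4 = 189.6 → 190
  B: 156 − 8.4 = 147.6 → 148
  → #7ABE94

#94E0B1, #7ABE94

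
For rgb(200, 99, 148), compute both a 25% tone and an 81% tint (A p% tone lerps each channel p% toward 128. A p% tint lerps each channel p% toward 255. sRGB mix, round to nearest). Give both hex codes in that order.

25% tone:
  R: 200 + 0.25×(128−200) = 200 − 18 = 182 → 182
  G: 99 + 0.25×(128−99) = 99 + 7.25 = 106.25 → 106
  B: 148 + 0.25×(128−148) = 148 − 5 = 143 → 143
  → #B66A8F
81% tint:
  R: 200 + 0.81×(255−200) = 200 + 44.55 = 244.55 → 245
  G: 99 + 0.81×(255−99) = 99 + 126.36 = 225.36 → 225
  B: 148 + 0.81×(255−148) = 148 + 86.67 = 234.67 → 235
  → #F5E1EB

#B66A8F, #F5E1EB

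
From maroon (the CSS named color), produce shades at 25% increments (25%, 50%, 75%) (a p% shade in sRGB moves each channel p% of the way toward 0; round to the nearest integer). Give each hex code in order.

#600000, #400000, #200000

CSS maroon is rgb(128, 0, 0).
25%: (128 − 32 = 96→96, 0→0, 0→0) → #600000
50%: (128 − 64 = 64→64, 0→0, 0→0) → #400000
75%: (128 − 96 = 32→32, 0→0, 0→0) → #200000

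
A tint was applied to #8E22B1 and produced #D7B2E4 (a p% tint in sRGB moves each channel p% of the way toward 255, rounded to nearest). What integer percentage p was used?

#8E22B1 is rgb(142, 34, 177); #D7B2E4 is rgb(215, 178, 228).
On the G channel (widest range): 178 ≈ 34 + (p/100)(255 − 34), so p ≈ 100×(178 − 34)/(255 − 34) = 14400/221 = 65.16.
p = 65 reproduces all three channels after rounding.

65%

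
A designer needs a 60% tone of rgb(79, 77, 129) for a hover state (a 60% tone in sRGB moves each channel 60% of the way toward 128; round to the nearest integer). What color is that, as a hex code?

#6c6c80

Lerp each channel 60% toward 128:
  R: 79 + 29.4 = 108.4 → 108
  G: 77 + 30.6 = 107.6 → 108
  B: 129 − 0.6 = 128.4 → 128
rgb(108, 108, 128) = #6c6c80.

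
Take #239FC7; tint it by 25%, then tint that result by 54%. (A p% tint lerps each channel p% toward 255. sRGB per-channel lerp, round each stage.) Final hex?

#239FC7 is rgb(35, 159, 199).
Lerp each channel 25% toward 255:
  R: 35 + 0.25×(255−35) = 35 + 55 = 90 → 90
  G: 159 + 24 = 183 → 183
  B: 199 + 14 = 213 → 213
After the tint: rgb(90, 183, 213) = #5AB7D5.
A 54% tint moves each channel 54% toward 255:
  R: 90 + 89.1 = 179.1 → 179
  G: 183 + 0.54×(255−183) = 183 + 38.88 = 221.88 → 222
  B: 213 + 0.54×(255−213) = 213 + 22.68 = 235.68 → 236
rgb(179, 222, 236) = #B3DEEC.

#B3DEEC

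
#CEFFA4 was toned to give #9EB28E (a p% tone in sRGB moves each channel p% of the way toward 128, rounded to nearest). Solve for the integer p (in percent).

#CEFFA4 is rgb(206, 255, 164); #9EB28E is rgb(158, 178, 142).
On the G channel (widest range): 178 ≈ 255 + (p/100)(128 − 255), so p ≈ 100×(178 − 255)/(128 − 255) = -7700/-127 = 60.63.
p = 61 reproduces all three channels after rounding.

61%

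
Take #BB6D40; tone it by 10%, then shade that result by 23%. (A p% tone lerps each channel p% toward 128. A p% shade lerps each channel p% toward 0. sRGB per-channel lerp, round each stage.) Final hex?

#8B5536

#BB6D40 is rgb(187, 109, 64).
Lerp each channel 10% toward 128:
  R: 187 + 0.1×(128−187) = 187 − 5.9 = 181.1 → 181
  G: 109 + 0.1×(128−109) = 109 + 1.9 = 110.9 → 111
  B: 64 + 0.1×(128−64) = 64 + 6.4 = 70.4 → 70
After the tone: rgb(181, 111, 70) = #B56F46.
Per channel, c → c + 0.23(0 − c):
  R: 181 + 0.23×(0−181) = 181 − 41.63 = 139.37 → 139
  G: 111 − 25.53 = 85.47 → 85
  B: 70 − 16.1 = 53.9 → 54
rgb(139, 85, 54) = #8B5536.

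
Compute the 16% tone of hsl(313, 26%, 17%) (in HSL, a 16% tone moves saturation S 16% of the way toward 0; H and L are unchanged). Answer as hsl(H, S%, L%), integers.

S moves 16% from 26 toward 0: 26 − 4.16 = 21.84 → 22.
H and L are unchanged.

hsl(313, 22%, 17%)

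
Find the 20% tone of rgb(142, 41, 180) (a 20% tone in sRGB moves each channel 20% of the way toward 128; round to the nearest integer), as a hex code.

#8B3AAA

Per channel, c → c + 0.2(128 − c):
  R: 142 − 2.8 = 139.2 → 139
  G: 41 + 0.2×(128−41) = 41 + 17.4 = 58.4 → 58
  B: 180 + 0.2×(128−180) = 180 − 10.4 = 169.6 → 170
rgb(139, 58, 170) = #8B3AAA.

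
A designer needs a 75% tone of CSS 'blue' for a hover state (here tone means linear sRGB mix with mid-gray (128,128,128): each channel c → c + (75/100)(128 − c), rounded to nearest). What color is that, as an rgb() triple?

CSS blue is rgb(0, 0, 255).
Per channel, c → c + 0.75(128 − c):
  R: 0 + 0.75×(128−0) = 0 + 96 = 96 → 96
  G: 0 + 0.75×(128−0) = 0 + 96 = 96 → 96
  B: 255 + 0.75×(128−255) = 255 − 95.25 = 159.75 → 160

rgb(96, 96, 160)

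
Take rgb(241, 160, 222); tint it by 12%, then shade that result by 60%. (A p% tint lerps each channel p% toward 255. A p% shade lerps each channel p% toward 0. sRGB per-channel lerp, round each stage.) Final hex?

#61445A

Lerp each channel 12% toward 255:
  R: 241 + 1.68 = 242.68 → 243
  G: 160 + 0.12×(255−160) = 160 + 11.4 = 171.4 → 171
  B: 222 + 3.96 = 225.96 → 226
After the tint: rgb(243, 171, 226) = #F3ABE2.
Lerp each channel 60% toward 0:
  R: 243 + 0.6×(0−243) = 243 − 145.8 = 97.2 → 97
  G: 171 + 0.6×(0−171) = 171 − 102.6 = 68.4 → 68
  B: 226 + 0.6×(0−226) = 226 − 135.6 = 90.4 → 90
rgb(97, 68, 90) = #61445A.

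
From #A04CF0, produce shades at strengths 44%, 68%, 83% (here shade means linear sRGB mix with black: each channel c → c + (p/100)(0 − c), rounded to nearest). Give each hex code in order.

#A04CF0 is rgb(160, 76, 240).
44%: (160 − 70.4 = 89.6→90, 76 − 33.44 = 42.56→43, 240 − 105.6 = 134.4→134) → #5A2B86
68%: (160 − 108.8 = 51.2→51, 76 − 51.68 = 24.32→24, 240 − 163.2 = 76.8→77) → #33184D
83%: (160 − 132.8 = 27.2→27, 76 − 63.08 = 12.92→13, 240 − 199.2 = 40.8→41) → #1B0D29

#5A2B86, #33184D, #1B0D29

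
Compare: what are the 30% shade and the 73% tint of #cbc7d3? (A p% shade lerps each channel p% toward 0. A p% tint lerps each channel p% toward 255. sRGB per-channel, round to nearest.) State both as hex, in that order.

#cbc7d3 is rgb(203, 199, 211).
30% shade:
  R: 203 − 60.9 = 142.1 → 142
  G: 199 − 59.7 = 139.3 → 139
  B: 211 − 63.3 = 147.7 → 148
  → #8e8b94
73% tint:
  R: 203 + 0.73×(255−203) = 203 + 37.96 = 240.96 → 241
  G: 199 + 0.73×(255−199) = 199 + 40.88 = 239.88 → 240
  B: 211 + 32.12 = 243.12 → 243
  → #f1f0f3

#8e8b94, #f1f0f3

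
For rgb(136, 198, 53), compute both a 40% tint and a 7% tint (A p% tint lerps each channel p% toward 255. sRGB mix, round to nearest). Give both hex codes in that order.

40% tint:
  R: 136 + 0.4×(255−136) = 136 + 47.6 = 183.6 → 184
  G: 198 + 0.4×(255−198) = 198 + 22.8 = 220.8 → 221
  B: 53 + 0.4×(255−53) = 53 + 80.8 = 133.8 → 134
  → #b8dd86
7% tint:
  R: 136 + 0.07×(255−136) = 136 + 8.33 = 144.33 → 144
  G: 198 + 0.07×(255−198) = 198 + 3.99 = 201.99 → 202
  B: 53 + 0.07×(255−53) = 53 + 14.14 = 67.14 → 67
  → #90ca43

#b8dd86, #90ca43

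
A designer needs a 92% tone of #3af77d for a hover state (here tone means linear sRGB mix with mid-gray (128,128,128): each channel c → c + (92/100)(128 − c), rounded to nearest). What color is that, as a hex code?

#3af77d is rgb(58, 247, 125).
Lerp each channel 92% toward 128:
  R: 58 + 64.4 = 122.4 → 122
  G: 247 + 0.92×(128−247) = 247 − 109.48 = 137.52 → 138
  B: 125 + 0.92×(128−125) = 125 + 2.76 = 127.76 → 128
rgb(122, 138, 128) = #7a8a80.

#7a8a80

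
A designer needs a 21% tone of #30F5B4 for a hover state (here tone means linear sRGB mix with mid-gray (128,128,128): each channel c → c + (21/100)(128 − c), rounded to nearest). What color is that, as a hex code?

#30F5B4 is rgb(48, 245, 180).
Per channel, c → c + 0.21(128 − c):
  R: 48 + 16.8 = 64.8 → 65
  G: 245 − 24.57 = 220.43 → 220
  B: 180 − 10.92 = 169.08 → 169
rgb(65, 220, 169) = #41DCA9.

#41DCA9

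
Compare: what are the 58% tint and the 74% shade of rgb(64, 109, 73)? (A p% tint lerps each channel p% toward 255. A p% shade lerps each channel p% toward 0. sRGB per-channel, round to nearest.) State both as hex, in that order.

#AFC2B3, #111C13

58% tint:
  R: 64 + 0.58×(255−64) = 64 + 110.78 = 174.78 → 175
  G: 109 + 0.58×(255−109) = 109 + 84.68 = 193.68 → 194
  B: 73 + 0.58×(255−73) = 73 + 105.56 = 178.56 → 179
  → #AFC2B3
74% shade:
  R: 64 + 0.74×(0−64) = 64 − 47.36 = 16.64 → 17
  G: 109 + 0.74×(0−109) = 109 − 80.66 = 28.34 → 28
  B: 73 − 54.02 = 18.98 → 19
  → #111C13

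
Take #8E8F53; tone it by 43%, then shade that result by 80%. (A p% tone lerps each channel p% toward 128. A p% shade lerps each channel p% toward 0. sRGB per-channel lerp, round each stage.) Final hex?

#8E8F53 is rgb(142, 143, 83).
Lerp each channel 43% toward 128:
  R: 142 + 0.43×(128−142) = 142 − 6.02 = 135.98 → 136
  G: 143 + 0.43×(128−143) = 143 − 6.45 = 136.55 → 137
  B: 83 + 19.35 = 102.35 → 102
After the tone: rgb(136, 137, 102) = #888966.
An 80% shade moves each channel 80% toward 0:
  R: 136 − 108.8 = 27.2 → 27
  G: 137 − 109.6 = 27.4 → 27
  B: 102 + 0.8×(0−102) = 102 − 81.6 = 20.4 → 20
rgb(27, 27, 20) = #1B1B14.

#1B1B14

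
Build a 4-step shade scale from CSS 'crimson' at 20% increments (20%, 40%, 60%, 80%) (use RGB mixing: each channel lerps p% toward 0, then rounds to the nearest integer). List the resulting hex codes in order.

#B01030, #840C24, #580818, #2C040C

CSS crimson is rgb(220, 20, 60).
20%: (220 − 44 = 176→176, 20 − 4 = 16→16, 60 − 12 = 48→48) → #B01030
40%: (220 − 88 = 132→132, 20 − 8 = 12→12, 60 − 24 = 36→36) → #840C24
60%: (220 − 132 = 88→88, 20 − 12 = 8→8, 60 − 36 = 24→24) → #580818
80%: (220 − 176 = 44→44, 20 − 16 = 4→4, 60 − 48 = 12→12) → #2C040C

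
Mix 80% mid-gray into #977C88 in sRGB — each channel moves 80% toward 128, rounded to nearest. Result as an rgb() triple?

rgb(133, 127, 130)

#977C88 is rgb(151, 124, 136).
Per channel, c → c + 0.8(128 − c):
  R: 151 + 0.8×(128−151) = 151 − 18.4 = 132.6 → 133
  G: 124 + 3.2 = 127.2 → 127
  B: 136 + 0.8×(128−136) = 136 − 6.4 = 129.6 → 130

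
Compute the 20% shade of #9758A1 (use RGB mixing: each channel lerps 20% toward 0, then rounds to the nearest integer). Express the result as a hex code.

#794681

#9758A1 is rgb(151, 88, 161).
A 20% shade moves each channel 20% toward 0:
  R: 151 + 0.2×(0−151) = 151 − 30.2 = 120.8 → 121
  G: 88 + 0.2×(0−88) = 88 − 17.6 = 70.4 → 70
  B: 161 + 0.2×(0−161) = 161 − 32.2 = 128.8 → 129
rgb(121, 70, 129) = #794681.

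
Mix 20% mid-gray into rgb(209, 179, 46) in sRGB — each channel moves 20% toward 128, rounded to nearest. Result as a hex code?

#c1a93e

A 20% tone moves each channel 20% toward 128:
  R: 209 − 16.2 = 192.8 → 193
  G: 179 + 0.2×(128−179) = 179 − 10.2 = 168.8 → 169
  B: 46 + 16.4 = 62.4 → 62
rgb(193, 169, 62) = #c1a93e.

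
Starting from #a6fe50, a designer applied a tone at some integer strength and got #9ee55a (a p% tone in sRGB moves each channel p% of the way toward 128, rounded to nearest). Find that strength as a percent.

#a6fe50 is rgb(166, 254, 80); #9ee55a is rgb(158, 229, 90).
On the G channel (widest range): 229 ≈ 254 + (p/100)(128 − 254), so p ≈ 100×(229 − 254)/(128 − 254) = -2500/-126 = 19.84.
p = 20 reproduces all three channels after rounding.

20%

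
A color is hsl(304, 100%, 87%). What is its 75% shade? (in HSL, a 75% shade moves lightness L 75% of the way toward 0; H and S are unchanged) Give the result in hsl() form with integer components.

L moves 75% from 87 toward 0: 87 − 65.25 = 21.75 → 22.
H and S are unchanged.

hsl(304, 100%, 22%)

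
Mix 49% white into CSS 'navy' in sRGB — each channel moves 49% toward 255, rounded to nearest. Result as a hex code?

CSS navy is rgb(0, 0, 128).
A 49% tint moves each channel 49% toward 255:
  R: 0 + 0.49×(255−0) = 0 + 124.95 = 124.95 → 125
  G: 0 + 0.49×(255−0) = 0 + 124.95 = 124.95 → 125
  B: 128 + 0.49×(255−128) = 128 + 62.23 = 190.23 → 190
rgb(125, 125, 190) = #7d7dbe.

#7d7dbe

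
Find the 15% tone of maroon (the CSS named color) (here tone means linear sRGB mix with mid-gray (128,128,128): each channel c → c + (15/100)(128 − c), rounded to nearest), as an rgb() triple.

CSS maroon is rgb(128, 0, 0).
Lerp each channel 15% toward 128:
  R: 128 + 0 = 128 → 128
  G: 0 + 19.2 = 19.2 → 19
  B: 0 + 0.15×(128−0) = 0 + 19.2 = 19.2 → 19

rgb(128, 19, 19)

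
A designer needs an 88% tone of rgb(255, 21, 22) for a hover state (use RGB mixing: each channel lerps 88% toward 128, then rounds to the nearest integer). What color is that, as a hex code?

Lerp each channel 88% toward 128:
  R: 255 + 0.88×(128−255) = 255 − 111.76 = 143.24 → 143
  G: 21 + 0.88×(128−21) = 21 + 94.16 = 115.16 → 115
  B: 22 + 93.28 = 115.28 → 115
rgb(143, 115, 115) = #8F7373.

#8F7373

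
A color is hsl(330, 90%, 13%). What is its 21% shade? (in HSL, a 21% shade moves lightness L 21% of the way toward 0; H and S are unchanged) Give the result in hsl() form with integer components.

hsl(330, 90%, 10%)

L moves 21% from 13 toward 0: 13 − 2.73 = 10.27 → 10.
H and S are unchanged.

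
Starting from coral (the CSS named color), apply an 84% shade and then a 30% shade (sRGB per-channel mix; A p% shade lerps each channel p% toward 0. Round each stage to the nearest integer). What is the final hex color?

CSS coral is rgb(255, 127, 80).
Per channel, c → c + 0.84(0 − c):
  R: 255 + 0.84×(0−255) = 255 − 214.2 = 40.8 → 41
  G: 127 + 0.84×(0−127) = 127 − 106.68 = 20.32 → 20
  B: 80 − 67.2 = 12.8 → 13
After the shade: rgb(41, 20, 13) = #29140d.
Lerp each channel 30% toward 0:
  R: 41 + 0.3×(0−41) = 41 − 12.3 = 28.7 → 29
  G: 20 + 0.3×(0−20) = 20 − 6 = 14 → 14
  B: 13 − 3.9 = 9.1 → 9
rgb(29, 14, 9) = #1d0e09.

#1d0e09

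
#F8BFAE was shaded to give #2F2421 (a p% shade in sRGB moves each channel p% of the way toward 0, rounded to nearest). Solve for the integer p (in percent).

#F8BFAE is rgb(248, 191, 174); #2F2421 is rgb(47, 36, 33).
On the R channel (widest range): 47 ≈ 248 + (p/100)(0 − 248), so p ≈ 100×(47 − 248)/(0 − 248) = -20100/-248 = 81.05.
p = 81 reproduces all three channels after rounding.

81%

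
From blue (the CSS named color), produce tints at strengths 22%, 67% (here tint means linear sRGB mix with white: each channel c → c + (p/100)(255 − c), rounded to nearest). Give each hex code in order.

#3838FF, #ABABFF

CSS blue is rgb(0, 0, 255).
22%: (0 + 56.1 = 56.1→56, 0 + 56.1 = 56.1→56, 255→255) → #3838FF
67%: (0 + 170.85 = 170.85→171, 0 + 170.85 = 170.85→171, 255→255) → #ABABFF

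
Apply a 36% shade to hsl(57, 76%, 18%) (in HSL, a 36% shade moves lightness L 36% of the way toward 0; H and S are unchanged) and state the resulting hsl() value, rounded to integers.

hsl(57, 76%, 12%)

L moves 36% from 18 toward 0: 18 − 6.48 = 11.52 → 12.
H and S are unchanged.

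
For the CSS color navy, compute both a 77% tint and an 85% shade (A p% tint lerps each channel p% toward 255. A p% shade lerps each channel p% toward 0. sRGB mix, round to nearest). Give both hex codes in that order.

#C4C4E2, #000013

CSS navy is rgb(0, 0, 128).
77% tint:
  R: 0 + 196.35 = 196.35 → 196
  G: 0 + 0.77×(255−0) = 0 + 196.35 = 196.35 → 196
  B: 128 + 97.79 = 225.79 → 226
  → #C4C4E2
85% shade:
  R: 0 + 0.85×(0−0) = 0 + 0 = 0 → 0
  G: 0 + 0.85×(0−0) = 0 + 0 = 0 → 0
  B: 128 + 0.85×(0−128) = 128 − 108.8 = 19.2 → 19
  → #000013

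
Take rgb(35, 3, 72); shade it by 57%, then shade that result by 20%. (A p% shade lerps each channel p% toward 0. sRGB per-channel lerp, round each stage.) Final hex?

A 57% shade moves each channel 57% toward 0:
  R: 35 − 19.95 = 15.05 → 15
  G: 3 + 0.57×(0−3) = 3 − 1.71 = 1.29 → 1
  B: 72 + 0.57×(0−72) = 72 − 41.04 = 30.96 → 31
After the shade: rgb(15, 1, 31) = #0f011f.
Lerp each channel 20% toward 0:
  R: 15 + 0.2×(0−15) = 15 − 3 = 12 → 12
  G: 1 − 0.2 = 0.8 → 1
  B: 31 + 0.2×(0−31) = 31 − 6.2 = 24.8 → 25
rgb(12, 1, 25) = #0c0119.

#0c0119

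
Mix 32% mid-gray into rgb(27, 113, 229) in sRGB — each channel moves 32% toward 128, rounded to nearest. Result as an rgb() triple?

rgb(59, 118, 197)

Per channel, c → c + 0.32(128 − c):
  R: 27 + 32.32 = 59.32 → 59
  G: 113 + 0.32×(128−113) = 113 + 4.8 = 117.8 → 118
  B: 229 − 32.32 = 196.68 → 197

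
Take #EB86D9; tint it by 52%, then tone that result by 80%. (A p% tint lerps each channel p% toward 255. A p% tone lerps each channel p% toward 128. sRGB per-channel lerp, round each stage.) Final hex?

#978E96

#EB86D9 is rgb(235, 134, 217).
Per channel, c → c + 0.52(255 − c):
  R: 235 + 0.52×(255−235) = 235 + 10.4 = 245.4 → 245
  G: 134 + 62.92 = 196.92 → 197
  B: 217 + 19.76 = 236.76 → 237
After the tint: rgb(245, 197, 237) = #F5C5ED.
Per channel, c → c + 0.8(128 − c):
  R: 245 + 0.8×(128−245) = 245 − 93.6 = 151.4 → 151
  G: 197 − 55.2 = 141.8 → 142
  B: 237 − 87.2 = 149.8 → 150
rgb(151, 142, 150) = #978E96.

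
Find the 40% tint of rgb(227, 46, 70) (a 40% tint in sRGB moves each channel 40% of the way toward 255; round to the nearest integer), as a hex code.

Lerp each channel 40% toward 255:
  R: 227 + 0.4×(255−227) = 227 + 11.2 = 238.2 → 238
  G: 46 + 83.6 = 129.6 → 130
  B: 70 + 74 = 144 → 144
rgb(238, 130, 144) = #EE8290.

#EE8290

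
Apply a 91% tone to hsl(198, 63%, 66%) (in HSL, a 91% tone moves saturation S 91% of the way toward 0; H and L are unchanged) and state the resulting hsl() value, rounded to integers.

hsl(198, 6%, 66%)

S moves 91% from 63 toward 0: 63 − 57.33 = 5.67 → 6.
H and L are unchanged.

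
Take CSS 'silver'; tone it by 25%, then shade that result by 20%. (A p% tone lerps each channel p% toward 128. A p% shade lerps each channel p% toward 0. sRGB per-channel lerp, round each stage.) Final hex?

CSS silver is rgb(192, 192, 192).
Lerp each channel 25% toward 128:
  R: 192 + 0.25×(128−192) = 192 − 16 = 176 → 176
  G: 192 + 0.25×(128−192) = 192 − 16 = 176 → 176
  B: 192 − 16 = 176 → 176
After the tone: rgb(176, 176, 176) = #B0B0B0.
A 20% shade moves each channel 20% toward 0:
  R: 176 − 35.2 = 140.8 → 141
  G: 176 + 0.2×(0−176) = 176 − 35.2 = 140.8 → 141
  B: 176 + 0.2×(0−176) = 176 − 35.2 = 140.8 → 141
rgb(141, 141, 141) = #8D8D8D.

#8D8D8D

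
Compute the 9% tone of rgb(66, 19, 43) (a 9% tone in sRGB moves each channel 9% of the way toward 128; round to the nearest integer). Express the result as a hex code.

#481d33

Per channel, c → c + 0.09(128 − c):
  R: 66 + 0.09×(128−66) = 66 + 5.58 = 71.58 → 72
  G: 19 + 0.09×(128−19) = 19 + 9.81 = 28.81 → 29
  B: 43 + 7.65 = 50.65 → 51
rgb(72, 29, 51) = #481d33.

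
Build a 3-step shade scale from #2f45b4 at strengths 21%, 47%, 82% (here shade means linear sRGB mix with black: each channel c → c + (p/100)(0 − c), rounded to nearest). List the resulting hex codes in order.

#2f45b4 is rgb(47, 69, 180).
21%: (47 − 9.87 = 37.13→37, 69 − 14.49 = 54.51→55, 180 − 37.8 = 142.2→142) → #25378e
47%: (47 − 22.09 = 24.91→25, 69 − 32.43 = 36.57→37, 180 − 84.6 = 95.4→95) → #19255f
82%: (47 − 38.54 = 8.46→8, 69 − 56.58 = 12.42→12, 180 − 147.6 = 32.4→32) → #080c20

#25378e, #19255f, #080c20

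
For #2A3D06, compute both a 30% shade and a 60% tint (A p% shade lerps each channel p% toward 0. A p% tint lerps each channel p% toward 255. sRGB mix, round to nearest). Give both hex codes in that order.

#1D2B04, #AAB19B

#2A3D06 is rgb(42, 61, 6).
30% shade:
  R: 42 − 12.6 = 29.4 → 29
  G: 61 + 0.3×(0−61) = 61 − 18.3 = 42.7 → 43
  B: 6 + 0.3×(0−6) = 6 − 1.8 = 4.2 → 4
  → #1D2B04
60% tint:
  R: 42 + 0.6×(255−42) = 42 + 127.8 = 169.8 → 170
  G: 61 + 0.6×(255−61) = 61 + 116.4 = 177.4 → 177
  B: 6 + 0.6×(255−6) = 6 + 149.4 = 155.4 → 155
  → #AAB19B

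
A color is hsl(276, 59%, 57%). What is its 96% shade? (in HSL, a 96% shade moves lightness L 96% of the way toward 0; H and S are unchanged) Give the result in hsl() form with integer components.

L moves 96% from 57 toward 0: 57 − 54.72 = 2.28 → 2.
H and S are unchanged.

hsl(276, 59%, 2%)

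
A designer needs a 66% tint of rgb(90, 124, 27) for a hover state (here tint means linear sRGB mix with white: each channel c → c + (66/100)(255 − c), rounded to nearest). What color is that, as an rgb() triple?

Lerp each channel 66% toward 255:
  R: 90 + 0.66×(255−90) = 90 + 108.9 = 198.9 → 199
  G: 124 + 0.66×(255−124) = 124 + 86.46 = 210.46 → 210
  B: 27 + 150.48 = 177.48 → 177

rgb(199, 210, 177)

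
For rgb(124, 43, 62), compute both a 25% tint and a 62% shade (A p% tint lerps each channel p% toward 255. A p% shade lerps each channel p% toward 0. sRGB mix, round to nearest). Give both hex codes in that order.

#9D606E, #2F1018

25% tint:
  R: 124 + 0.25×(255−124) = 124 + 32.75 = 156.75 → 157
  G: 43 + 0.25×(255−43) = 43 + 53 = 96 → 96
  B: 62 + 48.25 = 110.25 → 110
  → #9D606E
62% shade:
  R: 124 − 76.88 = 47.12 → 47
  G: 43 + 0.62×(0−43) = 43 − 26.66 = 16.34 → 16
  B: 62 + 0.62×(0−62) = 62 − 38.44 = 23.56 → 24
  → #2F1018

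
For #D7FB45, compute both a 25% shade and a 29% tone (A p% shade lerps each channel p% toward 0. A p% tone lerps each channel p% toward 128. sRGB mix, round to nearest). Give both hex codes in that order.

#A1BC34, #BED756

#D7FB45 is rgb(215, 251, 69).
25% shade:
  R: 215 − 53.75 = 161.25 → 161
  G: 251 + 0.25×(0−251) = 251 − 62.75 = 188.25 → 188
  B: 69 + 0.25×(0−69) = 69 − 17.25 = 51.75 → 52
  → #A1BC34
29% tone:
  R: 215 − 25.23 = 189.77 → 190
  G: 251 − 35.67 = 215.33 → 215
  B: 69 + 17.11 = 86.11 → 86
  → #BED756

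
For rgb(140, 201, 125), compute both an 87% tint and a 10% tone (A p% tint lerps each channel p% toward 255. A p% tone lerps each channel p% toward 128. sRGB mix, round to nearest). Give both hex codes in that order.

#f0f8ee, #8bc27d

87% tint:
  R: 140 + 0.87×(255−140) = 140 + 100.05 = 240.05 → 240
  G: 201 + 46.98 = 247.98 → 248
  B: 125 + 113.1 = 238.1 → 238
  → #f0f8ee
10% tone:
  R: 140 + 0.1×(128−140) = 140 − 1.2 = 138.8 → 139
  G: 201 + 0.1×(128−201) = 201 − 7.3 = 193.7 → 194
  B: 125 + 0.1×(128−125) = 125 + 0.3 = 125.3 → 125
  → #8bc27d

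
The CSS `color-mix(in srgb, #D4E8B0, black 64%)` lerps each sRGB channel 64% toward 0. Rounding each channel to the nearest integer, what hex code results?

#4C543F

#D4E8B0 is rgb(212, 232, 176).
Lerp each channel 64% toward 0:
  R: 212 + 0.64×(0−212) = 212 − 135.68 = 76.32 → 76
  G: 232 + 0.64×(0−232) = 232 − 148.48 = 83.52 → 84
  B: 176 + 0.64×(0−176) = 176 − 112.64 = 63.36 → 63
rgb(76, 84, 63) = #4C543F.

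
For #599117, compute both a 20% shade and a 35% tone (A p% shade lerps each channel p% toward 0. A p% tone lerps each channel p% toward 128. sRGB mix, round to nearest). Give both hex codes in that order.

#477412, #678B3C

#599117 is rgb(89, 145, 23).
20% shade:
  R: 89 + 0.2×(0−89) = 89 − 17.8 = 71.2 → 71
  G: 145 + 0.2×(0−145) = 145 − 29 = 116 → 116
  B: 23 − 4.6 = 18.4 → 18
  → #477412
35% tone:
  R: 89 + 13.65 = 102.65 → 103
  G: 145 + 0.35×(128−145) = 145 − 5.95 = 139.05 → 139
  B: 23 + 36.75 = 59.75 → 60
  → #678B3C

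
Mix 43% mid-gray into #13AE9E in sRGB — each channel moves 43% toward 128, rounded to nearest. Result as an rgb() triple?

rgb(66, 154, 145)

#13AE9E is rgb(19, 174, 158).
Lerp each channel 43% toward 128:
  R: 19 + 0.43×(128−19) = 19 + 46.87 = 65.87 → 66
  G: 174 + 0.43×(128−174) = 174 − 19.78 = 154.22 → 154
  B: 158 − 12.9 = 145.1 → 145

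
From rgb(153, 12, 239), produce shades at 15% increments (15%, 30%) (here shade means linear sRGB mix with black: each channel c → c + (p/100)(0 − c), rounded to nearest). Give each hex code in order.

15%: (153 − 22.95 = 130.05→130, 12 − 1.8 = 10.2→10, 239 − 35.85 = 203.15→203) → #820acb
30%: (153 − 45.9 = 107.1→107, 12 − 3.6 = 8.4→8, 239 − 71.7 = 167.3→167) → #6b08a7

#820acb, #6b08a7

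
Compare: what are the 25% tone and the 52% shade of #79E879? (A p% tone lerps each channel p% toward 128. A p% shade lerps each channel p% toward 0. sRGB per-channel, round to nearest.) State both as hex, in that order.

#7BCE7B, #3A6F3A

#79E879 is rgb(121, 232, 121).
25% tone:
  R: 121 + 0.25×(128−121) = 121 + 1.75 = 122.75 → 123
  G: 232 + 0.25×(128−232) = 232 − 26 = 206 → 206
  B: 121 + 0.25×(128−121) = 121 + 1.75 = 122.75 → 123
  → #7BCE7B
52% shade:
  R: 121 + 0.52×(0−121) = 121 − 62.92 = 58.08 → 58
  G: 232 + 0.52×(0−232) = 232 − 120.64 = 111.36 → 111
  B: 121 − 62.92 = 58.08 → 58
  → #3A6F3A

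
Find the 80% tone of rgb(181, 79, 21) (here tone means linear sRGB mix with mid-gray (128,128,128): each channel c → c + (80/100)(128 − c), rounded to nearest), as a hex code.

Lerp each channel 80% toward 128:
  R: 181 − 42.4 = 138.6 → 139
  G: 79 + 39.2 = 118.2 → 118
  B: 21 + 85.6 = 106.6 → 107
rgb(139, 118, 107) = #8B766B.

#8B766B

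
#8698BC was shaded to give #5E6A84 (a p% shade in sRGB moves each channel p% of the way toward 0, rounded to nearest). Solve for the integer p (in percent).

#8698BC is rgb(134, 152, 188); #5E6A84 is rgb(94, 106, 132).
On the B channel (widest range): 132 ≈ 188 + (p/100)(0 − 188), so p ≈ 100×(132 − 188)/(0 − 188) = -5600/-188 = 29.79.
p = 30 reproduces all three channels after rounding.

30%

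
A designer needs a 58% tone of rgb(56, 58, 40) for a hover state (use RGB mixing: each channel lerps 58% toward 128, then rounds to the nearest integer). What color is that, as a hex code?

#62635b

A 58% tone moves each channel 58% toward 128:
  R: 56 + 41.76 = 97.76 → 98
  G: 58 + 40.6 = 98.6 → 99
  B: 40 + 0.58×(128−40) = 40 + 51.04 = 91.04 → 91
rgb(98, 99, 91) = #62635b.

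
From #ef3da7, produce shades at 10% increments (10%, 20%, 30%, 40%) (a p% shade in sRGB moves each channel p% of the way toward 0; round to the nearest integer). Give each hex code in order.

#ef3da7 is rgb(239, 61, 167).
10%: (239 − 23.9 = 215.1→215, 61 − 6.1 = 54.9→55, 167 − 16.7 = 150.3→150) → #d73796
20%: (239 − 47.8 = 191.2→191, 61 − 12.2 = 48.8→49, 167 − 33.4 = 133.6→134) → #bf3186
30%: (239 − 71.7 = 167.3→167, 61 − 18.3 = 42.7→43, 167 − 50.1 = 116.9→117) → #a72b75
40%: (239 − 95.6 = 143.4→143, 61 − 24.4 = 36.6→37, 167 − 66.8 = 100.2→100) → #8f2564

#d73796, #bf3186, #a72b75, #8f2564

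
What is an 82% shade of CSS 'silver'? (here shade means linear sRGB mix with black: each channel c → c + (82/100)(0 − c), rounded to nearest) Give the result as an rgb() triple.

rgb(35, 35, 35)

CSS silver is rgb(192, 192, 192).
Lerp each channel 82% toward 0:
  R: 192 − 157.44 = 34.56 → 35
  G: 192 − 157.44 = 34.56 → 35
  B: 192 + 0.82×(0−192) = 192 − 157.44 = 34.56 → 35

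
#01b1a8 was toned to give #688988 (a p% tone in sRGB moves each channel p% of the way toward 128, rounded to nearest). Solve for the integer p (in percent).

#01b1a8 is rgb(1, 177, 168); #688988 is rgb(104, 137, 136).
On the R channel (widest range): 104 ≈ 1 + (p/100)(128 − 1), so p ≈ 100×(104 − 1)/(128 − 1) = 10300/127 = 81.10.
p = 81 reproduces all three channels after rounding.

81%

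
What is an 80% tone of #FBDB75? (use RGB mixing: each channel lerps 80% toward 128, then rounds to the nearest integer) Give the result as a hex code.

#99927E

#FBDB75 is rgb(251, 219, 117).
Per channel, c → c + 0.8(128 − c):
  R: 251 − 98.4 = 152.6 → 153
  G: 219 − 72.8 = 146.2 → 146
  B: 117 + 0.8×(128−117) = 117 + 8.8 = 125.8 → 126
rgb(153, 146, 126) = #99927E.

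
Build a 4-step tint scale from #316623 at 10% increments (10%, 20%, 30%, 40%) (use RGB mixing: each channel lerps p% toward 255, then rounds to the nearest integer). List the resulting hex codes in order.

#467539, #5a854f, #6f9465, #83a37b

#316623 is rgb(49, 102, 35).
10%: (49 + 20.6 = 69.6→70, 102 + 15.3 = 117.3→117, 35 + 22 = 57→57) → #467539
20%: (49 + 41.2 = 90.2→90, 102 + 30.6 = 132.6→133, 35 + 44 = 79→79) → #5a854f
30%: (49 + 61.8 = 110.8→111, 102 + 45.9 = 147.9→148, 35 + 66 = 101→101) → #6f9465
40%: (49 + 82.4 = 131.4→131, 102 + 61.2 = 163.2→163, 35 + 88 = 123→123) → #83a37b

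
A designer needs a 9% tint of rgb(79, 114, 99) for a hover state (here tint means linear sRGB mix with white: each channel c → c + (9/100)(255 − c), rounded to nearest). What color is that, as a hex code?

#5F7F71

A 9% tint moves each channel 9% toward 255:
  R: 79 + 15.84 = 94.84 → 95
  G: 114 + 0.09×(255−114) = 114 + 12.69 = 126.69 → 127
  B: 99 + 0.09×(255−99) = 99 + 14.04 = 113.04 → 113
rgb(95, 127, 113) = #5F7F71.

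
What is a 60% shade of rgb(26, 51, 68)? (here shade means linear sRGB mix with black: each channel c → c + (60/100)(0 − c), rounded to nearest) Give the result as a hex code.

Per channel, c → c + 0.6(0 − c):
  R: 26 + 0.6×(0−26) = 26 − 15.6 = 10.4 → 10
  G: 51 + 0.6×(0−51) = 51 − 30.6 = 20.4 → 20
  B: 68 − 40.8 = 27.2 → 27
rgb(10, 20, 27) = #0A141B.

#0A141B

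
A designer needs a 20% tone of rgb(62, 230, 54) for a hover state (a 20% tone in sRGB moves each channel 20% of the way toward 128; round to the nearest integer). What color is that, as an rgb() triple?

Per channel, c → c + 0.2(128 − c):
  R: 62 + 13.2 = 75.2 → 75
  G: 230 − 20.4 = 209.6 → 210
  B: 54 + 14.8 = 68.8 → 69

rgb(75, 210, 69)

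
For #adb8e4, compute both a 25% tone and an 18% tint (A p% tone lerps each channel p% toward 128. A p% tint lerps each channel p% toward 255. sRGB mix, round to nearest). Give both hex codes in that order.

#a2aacb, #bcc5e9

#adb8e4 is rgb(173, 184, 228).
25% tone:
  R: 173 + 0.25×(128−173) = 173 − 11.25 = 161.75 → 162
  G: 184 + 0.25×(128−184) = 184 − 14 = 170 → 170
  B: 228 − 25 = 203 → 203
  → #a2aacb
18% tint:
  R: 173 + 0.18×(255−173) = 173 + 14.76 = 187.76 → 188
  G: 184 + 0.18×(255−184) = 184 + 12.78 = 196.78 → 197
  B: 228 + 0.18×(255−228) = 228 + 4.86 = 232.86 → 233
  → #bcc5e9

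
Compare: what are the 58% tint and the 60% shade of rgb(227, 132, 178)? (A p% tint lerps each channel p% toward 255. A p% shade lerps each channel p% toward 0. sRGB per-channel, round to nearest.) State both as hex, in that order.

#F3CBDF, #5B3547

58% tint:
  R: 227 + 0.58×(255−227) = 227 + 16.24 = 243.24 → 243
  G: 132 + 0.58×(255−132) = 132 + 71.34 = 203.34 → 203
  B: 178 + 0.58×(255−178) = 178 + 44.66 = 222.66 → 223
  → #F3CBDF
60% shade:
  R: 227 + 0.6×(0−227) = 227 − 136.2 = 90.8 → 91
  G: 132 + 0.6×(0−132) = 132 − 79.2 = 52.8 → 53
  B: 178 + 0.6×(0−178) = 178 − 106.8 = 71.2 → 71
  → #5B3547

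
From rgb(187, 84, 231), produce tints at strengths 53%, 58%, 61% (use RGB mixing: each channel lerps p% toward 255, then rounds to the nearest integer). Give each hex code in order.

#DFAFF4, #E2B7F5, #E4BCF6

53%: (187 + 36.04 = 223.04→223, 84 + 90.63 = 174.63→175, 231 + 12.72 = 243.72→244) → #DFAFF4
58%: (187 + 39.44 = 226.44→226, 84 + 99.18 = 183.18→183, 231 + 13.92 = 244.92→245) → #E2B7F5
61%: (187 + 41.48 = 228.48→228, 84 + 104.31 = 188.31→188, 231 + 14.64 = 245.64→246) → #E4BCF6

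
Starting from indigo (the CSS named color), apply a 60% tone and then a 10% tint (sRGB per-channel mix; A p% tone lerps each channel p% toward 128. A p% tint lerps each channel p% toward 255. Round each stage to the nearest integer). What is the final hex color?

#7A5F8E

CSS indigo is rgb(75, 0, 130).
Per channel, c → c + 0.6(128 − c):
  R: 75 + 31.8 = 106.8 → 107
  G: 0 + 0.6×(128−0) = 0 + 76.8 = 76.8 → 77
  B: 130 − 1.2 = 128.8 → 129
After the tone: rgb(107, 77, 129) = #6B4D81.
A 10% tint moves each channel 10% toward 255:
  R: 107 + 0.1×(255−107) = 107 + 14.8 = 121.8 → 122
  G: 77 + 17.8 = 94.8 → 95
  B: 129 + 12.6 = 141.6 → 142
rgb(122, 95, 142) = #7A5F8E.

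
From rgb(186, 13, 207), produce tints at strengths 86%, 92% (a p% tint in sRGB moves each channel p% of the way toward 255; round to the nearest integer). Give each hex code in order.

#f5ddf8, #f9ecfb

86%: (186 + 59.34 = 245.34→245, 13 + 208.12 = 221.12→221, 207 + 41.28 = 248.28→248) → #f5ddf8
92%: (186 + 63.48 = 249.48→249, 13 + 222.64 = 235.64→236, 207 + 44.16 = 251.16→251) → #f9ecfb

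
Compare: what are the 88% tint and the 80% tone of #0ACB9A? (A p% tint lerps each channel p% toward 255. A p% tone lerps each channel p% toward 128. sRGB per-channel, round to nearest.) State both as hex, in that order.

#E2F9F3, #688F85

#0ACB9A is rgb(10, 203, 154).
88% tint:
  R: 10 + 215.6 = 225.6 → 226
  G: 203 + 45.76 = 248.76 → 249
  B: 154 + 0.88×(255−154) = 154 + 88.88 = 242.88 → 243
  → #E2F9F3
80% tone:
  R: 10 + 0.8×(128−10) = 10 + 94.4 = 104.4 → 104
  G: 203 + 0.8×(128−203) = 203 − 60 = 143 → 143
  B: 154 + 0.8×(128−154) = 154 − 20.8 = 133.2 → 133
  → #688F85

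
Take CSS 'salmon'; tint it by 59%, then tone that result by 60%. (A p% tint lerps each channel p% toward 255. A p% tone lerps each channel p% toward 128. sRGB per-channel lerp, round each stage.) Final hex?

#B29E9C

CSS salmon is rgb(250, 128, 114).
Per channel, c → c + 0.59(255 − c):
  R: 250 + 2.95 = 252.95 → 253
  G: 128 + 74.93 = 202.93 → 203
  B: 114 + 0.59×(255−114) = 114 + 83.19 = 197.19 → 197
After the tint: rgb(253, 203, 197) = #FDCBC5.
Per channel, c → c + 0.6(128 − c):
  R: 253 + 0.6×(128−253) = 253 − 75 = 178 → 178
  G: 203 − 45 = 158 → 158
  B: 197 + 0.6×(128−197) = 197 − 41.4 = 155.6 → 156
rgb(178, 158, 156) = #B29E9C.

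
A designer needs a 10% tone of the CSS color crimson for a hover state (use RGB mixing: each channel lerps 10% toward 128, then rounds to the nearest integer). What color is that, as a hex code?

#D31F43

CSS crimson is rgb(220, 20, 60).
Per channel, c → c + 0.1(128 − c):
  R: 220 + 0.1×(128−220) = 220 − 9.2 = 210.8 → 211
  G: 20 + 10.8 = 30.8 → 31
  B: 60 + 0.1×(128−60) = 60 + 6.8 = 66.8 → 67
rgb(211, 31, 67) = #D31F43.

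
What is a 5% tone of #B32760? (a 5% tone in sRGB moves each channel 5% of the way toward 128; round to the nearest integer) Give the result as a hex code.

#B32760 is rgb(179, 39, 96).
A 5% tone moves each channel 5% toward 128:
  R: 179 − 2.55 = 176.45 → 176
  G: 39 + 4.45 = 43.45 → 43
  B: 96 + 0.05×(128−96) = 96 + 1.6 = 97.6 → 98
rgb(176, 43, 98) = #B02B62.

#B02B62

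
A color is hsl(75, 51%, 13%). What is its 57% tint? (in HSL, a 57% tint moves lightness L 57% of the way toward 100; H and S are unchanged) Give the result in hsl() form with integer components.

L moves 57% from 13 toward 100: 13 + 49.59 = 62.59 → 63.
H and S are unchanged.

hsl(75, 51%, 63%)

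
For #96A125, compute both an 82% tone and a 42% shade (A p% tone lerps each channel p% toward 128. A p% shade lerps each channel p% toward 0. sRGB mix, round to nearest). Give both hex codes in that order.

#96A125 is rgb(150, 161, 37).
82% tone:
  R: 150 + 0.82×(128−150) = 150 − 18.04 = 131.96 → 132
  G: 161 − 27.06 = 133.94 → 134
  B: 37 + 0.82×(128−37) = 37 + 74.62 = 111.62 → 112
  → #848670
42% shade:
  R: 150 − 63 = 87 → 87
  G: 161 − 67.62 = 93.38 → 93
  B: 37 − 15.54 = 21.46 → 21
  → #575D15

#848670, #575D15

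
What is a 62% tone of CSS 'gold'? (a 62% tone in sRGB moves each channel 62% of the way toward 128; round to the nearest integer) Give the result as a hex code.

CSS gold is rgb(255, 215, 0).
Per channel, c → c + 0.62(128 − c):
  R: 255 − 78.74 = 176.26 → 176
  G: 215 + 0.62×(128−215) = 215 − 53.94 = 161.06 → 161
  B: 0 + 0.62×(128−0) = 0 + 79.36 = 79.36 → 79
rgb(176, 161, 79) = #B0A14F.

#B0A14F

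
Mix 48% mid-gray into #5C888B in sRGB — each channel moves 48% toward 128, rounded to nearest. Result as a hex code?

#6D8486

#5C888B is rgb(92, 136, 139).
Lerp each channel 48% toward 128:
  R: 92 + 0.48×(128−92) = 92 + 17.28 = 109.28 → 109
  G: 136 − 3.84 = 132.16 → 132
  B: 139 + 0.48×(128−139) = 139 − 5.28 = 133.72 → 134
rgb(109, 132, 134) = #6D8486.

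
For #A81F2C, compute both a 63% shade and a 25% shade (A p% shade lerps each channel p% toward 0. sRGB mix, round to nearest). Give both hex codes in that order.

#3E0B10, #7E1721

#A81F2C is rgb(168, 31, 44).
63% shade:
  R: 168 − 105.84 = 62.16 → 62
  G: 31 − 19.53 = 11.47 → 11
  B: 44 + 0.63×(0−44) = 44 − 27.72 = 16.28 → 16
  → #3E0B10
25% shade:
  R: 168 − 42 = 126 → 126
  G: 31 − 7.75 = 23.25 → 23
  B: 44 + 0.25×(0−44) = 44 − 11 = 33 → 33
  → #7E1721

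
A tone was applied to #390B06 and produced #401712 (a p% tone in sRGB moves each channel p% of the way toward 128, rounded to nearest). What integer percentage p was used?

10%

#390B06 is rgb(57, 11, 6); #401712 is rgb(64, 23, 18).
On the B channel (widest range): 18 ≈ 6 + (p/100)(128 − 6), so p ≈ 100×(18 − 6)/(128 − 6) = 1200/122 = 9.84.
p = 10 reproduces all three channels after rounding.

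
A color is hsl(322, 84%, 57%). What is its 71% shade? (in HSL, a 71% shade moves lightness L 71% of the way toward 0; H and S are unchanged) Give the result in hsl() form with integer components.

hsl(322, 84%, 17%)

L moves 71% from 57 toward 0: 57 − 40.47 = 16.53 → 17.
H and S are unchanged.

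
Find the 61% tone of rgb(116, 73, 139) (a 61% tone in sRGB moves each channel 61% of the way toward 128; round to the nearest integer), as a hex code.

Per channel, c → c + 0.61(128 − c):
  R: 116 + 0.61×(128−116) = 116 + 7.32 = 123.32 → 123
  G: 73 + 33.55 = 106.55 → 107
  B: 139 + 0.61×(128−139) = 139 − 6.71 = 132.29 → 132
rgb(123, 107, 132) = #7b6b84.

#7b6b84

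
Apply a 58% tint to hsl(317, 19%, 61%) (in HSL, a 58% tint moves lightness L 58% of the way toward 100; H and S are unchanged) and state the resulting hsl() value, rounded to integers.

hsl(317, 19%, 84%)

L moves 58% from 61 toward 100: 61 + 22.62 = 83.62 → 84.
H and S are unchanged.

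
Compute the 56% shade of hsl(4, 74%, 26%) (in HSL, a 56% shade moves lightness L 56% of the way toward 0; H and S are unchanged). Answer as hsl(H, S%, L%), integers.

L moves 56% from 26 toward 0: 26 − 14.56 = 11.44 → 11.
H and S are unchanged.

hsl(4, 74%, 11%)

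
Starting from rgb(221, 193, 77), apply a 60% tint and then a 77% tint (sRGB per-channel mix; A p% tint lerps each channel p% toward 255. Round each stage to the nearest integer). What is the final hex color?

#fcf9ef

Lerp each channel 60% toward 255:
  R: 221 + 0.6×(255−221) = 221 + 20.4 = 241.4 → 241
  G: 193 + 0.6×(255−193) = 193 + 37.2 = 230.2 → 230
  B: 77 + 0.6×(255−77) = 77 + 106.8 = 183.8 → 184
After the tint: rgb(241, 230, 184) = #f1e6b8.
Per channel, c → c + 0.77(255 − c):
  R: 241 + 10.78 = 251.78 → 252
  G: 230 + 19.25 = 249.25 → 249
  B: 184 + 0.77×(255−184) = 184 + 54.67 = 238.67 → 239
rgb(252, 249, 239) = #fcf9ef.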